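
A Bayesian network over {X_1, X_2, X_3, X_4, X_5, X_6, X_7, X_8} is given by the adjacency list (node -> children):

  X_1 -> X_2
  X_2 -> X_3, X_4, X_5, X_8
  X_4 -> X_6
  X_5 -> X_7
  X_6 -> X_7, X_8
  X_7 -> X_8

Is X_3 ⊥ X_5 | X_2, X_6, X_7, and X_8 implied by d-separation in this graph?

There are 5 undirected paths between X_3 and X_5; checking each against the conditioning set {X_2, X_6, X_7, X_8}:
  1. X_3 ← X_2 → X_8 ← X_7 ← X_5 — X_2:fork[blocks]; X_8:collider[open]; X_7:chain[blocks] ⇒ blocked
  2. X_3 ← X_2 → X_8 ← X_6 → X_7 ← X_5 — X_2:fork[blocks]; X_8:collider[open]; X_6:fork[blocks]; X_7:collider[open] ⇒ blocked
  3. X_3 ← X_2 → X_4 → X_6 → X_8 ← X_7 ← X_5 — X_2:fork[blocks]; X_4:chain[open]; X_6:chain[blocks]; X_8:collider[open]; X_7:chain[blocks] ⇒ blocked
  4. X_3 ← X_2 → X_4 → X_6 → X_7 ← X_5 — X_2:fork[blocks]; X_4:chain[open]; X_6:chain[blocks]; X_7:collider[open] ⇒ blocked
  5. X_3 ← X_2 → X_5 — X_2:fork[blocks] ⇒ blocked
Since every path is blocked, d-separation holds.

Yes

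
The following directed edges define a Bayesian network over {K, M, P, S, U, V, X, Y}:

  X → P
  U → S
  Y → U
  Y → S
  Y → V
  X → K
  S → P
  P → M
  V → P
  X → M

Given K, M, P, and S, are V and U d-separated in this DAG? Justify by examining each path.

There are 4 undirected paths between V and U; checking each against the conditioning set {K, M, P, S}:
Path 1: V → P ← S ← U
  S is a chain here and S is conditioned on, so the path is blocked at S.
Path 2: V → P ← S ← Y → U
  S is a chain here and S is conditioned on, so the path is blocked at S.
Path 3: V ← Y → U
  Y is a fork and Y is not conditioned on — no node blocks this path, so it is active.
Path 4: V ← Y → S ← U
  Y is a fork and Y is not conditioned on; S is a collider and S is conditioned on, which opens it — no node blocks this path, so it is active.
Since the path V ← Y → U is active, V and U are not d-separated given {K, M, P, S}.

No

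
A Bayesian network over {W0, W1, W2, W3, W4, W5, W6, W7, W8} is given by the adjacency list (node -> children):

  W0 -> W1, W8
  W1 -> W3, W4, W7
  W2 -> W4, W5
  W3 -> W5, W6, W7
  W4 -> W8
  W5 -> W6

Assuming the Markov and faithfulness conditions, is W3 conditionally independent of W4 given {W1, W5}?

No

Enumerating the 6 paths from W3 to W4 and testing each for blocking by {W1, W5}:
  1. W3 → W5 ← W2 → W4 — W5:collider[open]; W2:fork[open] ⇒ active
  2. W3 → W7 ← W1 ← W0 → W8 ← W4 — W7:collider[blocks]; W1:chain[blocks]; W0:fork[open]; W8:collider[blocks] ⇒ blocked
  3. W3 → W7 ← W1 → W4 — W7:collider[blocks]; W1:fork[blocks] ⇒ blocked
  4. W3 ← W1 ← W0 → W8 ← W4 — W1:chain[blocks]; W0:fork[open]; W8:collider[blocks] ⇒ blocked
  5. W3 ← W1 → W4 — W1:fork[blocks] ⇒ blocked
  6. W3 → W6 ← W5 ← W2 → W4 — W6:collider[blocks]; W5:chain[blocks]; W2:fork[open] ⇒ blocked
At least one path is unblocked, so d-separation fails.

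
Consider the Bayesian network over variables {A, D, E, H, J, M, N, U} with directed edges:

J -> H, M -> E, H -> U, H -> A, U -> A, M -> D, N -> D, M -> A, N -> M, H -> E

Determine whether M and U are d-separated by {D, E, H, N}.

We examine all 4 paths between M and U:
Path 1: M → E ← H → U
  H is a fork here and H is conditioned on, so the path is blocked at H.
Path 2: M → E ← H → A ← U
  H is a fork here and H is conditioned on, so the path is blocked at H.
Path 3: M → A ← U
  A is a collider here and neither A nor any of its descendants is conditioned on, so the collider stays closed — the path is blocked at A.
Path 4: M → A ← H → U
  A is a collider here and neither A nor any of its descendants is conditioned on, so the collider stays closed — the path is blocked at A.
Every path is blocked, so M and U are d-separated given {D, E, H, N}.

Yes — M and U are d-separated given {D, E, H, N}.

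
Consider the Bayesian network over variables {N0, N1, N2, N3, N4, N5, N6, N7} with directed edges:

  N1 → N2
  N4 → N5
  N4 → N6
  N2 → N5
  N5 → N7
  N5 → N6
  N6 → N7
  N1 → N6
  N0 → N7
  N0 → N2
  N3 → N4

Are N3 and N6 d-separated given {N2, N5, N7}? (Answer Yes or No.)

6 paths connect N3 and N6; each must be blocked for d-separation to hold:
  1. N3 → N4 → N5 ← N2 ← N1 → N6 — N4:chain[open]; N5:collider[open]; N2:chain[blocks]; N1:fork[open] ⇒ blocked
  2. N3 → N4 → N5 ← N2 ← N0 → N7 ← N6 — N4:chain[open]; N5:collider[open]; N2:chain[blocks]; N0:fork[open]; N7:collider[open] ⇒ blocked
  3. N3 → N4 → N5 → N7 ← N6 — N4:chain[open]; N5:chain[blocks]; N7:collider[open] ⇒ blocked
  4. N3 → N4 → N5 → N7 ← N0 → N2 ← N1 → N6 — N4:chain[open]; N5:chain[blocks]; N7:collider[open]; N0:fork[open]; N2:collider[open]; N1:fork[open] ⇒ blocked
  5. N3 → N4 → N5 → N6 — N4:chain[open]; N5:chain[blocks] ⇒ blocked
  6. N3 → N4 → N6 — N4:chain[open] ⇒ active
At least one path is unblocked, so d-separation fails.

No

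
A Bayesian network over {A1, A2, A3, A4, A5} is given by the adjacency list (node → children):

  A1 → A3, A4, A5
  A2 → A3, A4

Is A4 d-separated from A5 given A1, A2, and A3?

2 paths connect A4 and A5; each must be blocked for d-separation to hold:
Path 1: A4 ← A1 → A5
  A1 is a fork here and A1 is conditioned on, so the path is blocked at A1.
Path 2: A4 ← A2 → A3 ← A1 → A5
  A2 is a fork here and A2 is conditioned on, so the path is blocked at A2.
All paths are blocked; A4 ⊥ A5 | {A1, A2, A3} holds.

Yes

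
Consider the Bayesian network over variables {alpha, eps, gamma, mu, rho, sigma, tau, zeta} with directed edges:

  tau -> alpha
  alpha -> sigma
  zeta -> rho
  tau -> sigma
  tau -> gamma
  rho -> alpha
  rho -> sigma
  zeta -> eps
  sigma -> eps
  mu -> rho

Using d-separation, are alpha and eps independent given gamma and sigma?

6 paths connect alpha and eps; each must be blocked for d-separation to hold:
Path 1: alpha ← rho → sigma → eps
  sigma is a chain here and sigma is conditioned on, so the path is blocked at sigma.
Path 2: alpha ← rho ← zeta → eps
  rho is a chain and rho is not conditioned on; zeta is a fork and zeta is not conditioned on — no node blocks this path, so it is active.
Path 3: alpha ← tau → sigma → eps
  sigma is a chain here and sigma is conditioned on, so the path is blocked at sigma.
Path 4: alpha ← tau → sigma ← rho ← zeta → eps
  tau is a fork and tau is not conditioned on; sigma is a collider and sigma is conditioned on, which opens it; rho is a chain and rho is not conditioned on; zeta is a fork and zeta is not conditioned on — no node blocks this path, so it is active.
Path 5: alpha → sigma → eps
  sigma is a chain here and sigma is conditioned on, so the path is blocked at sigma.
Path 6: alpha → sigma ← rho ← zeta → eps
  sigma is a collider and sigma is conditioned on, which opens it; rho is a chain and rho is not conditioned on; zeta is a fork and zeta is not conditioned on — no node blocks this path, so it is active.
Because an active path exists, alpha and eps are not d-separated.

No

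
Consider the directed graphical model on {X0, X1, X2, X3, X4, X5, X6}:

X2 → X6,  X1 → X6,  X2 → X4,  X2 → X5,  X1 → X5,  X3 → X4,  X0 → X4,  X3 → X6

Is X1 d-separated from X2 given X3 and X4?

3 paths connect X1 and X2; each must be blocked for d-separation to hold:
Path 1: X1 → X6 ← X2
  X6 is a collider here and neither X6 nor any of its descendants is conditioned on, so the collider stays closed — the path is blocked at X6.
Path 2: X1 → X6 ← X3 → X4 ← X2
  X6 is a collider here and neither X6 nor any of its descendants is conditioned on, so the collider stays closed — the path is blocked at X6.
Path 3: X1 → X5 ← X2
  X5 is a collider here and neither X5 nor any of its descendants is conditioned on, so the collider stays closed — the path is blocked at X5.
Every path is blocked, so X1 and X2 are d-separated given {X3, X4}.

Yes — X1 and X2 are d-separated given {X3, X4}.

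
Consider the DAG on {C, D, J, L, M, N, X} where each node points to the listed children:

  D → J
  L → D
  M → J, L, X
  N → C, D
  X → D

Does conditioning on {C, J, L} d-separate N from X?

3 paths connect N and X; each must be blocked for d-separation to hold:
Path 1: N → D ← X
  D is a collider and its descendant J is conditioned on, which opens it — no node blocks this path, so it is active.
Path 2: N → D ← L ← M → X
  L is a chain here and L is conditioned on, so the path is blocked at L.
Path 3: N → D → J ← M → X
  D is a chain and D is not conditioned on; J is a collider and J is conditioned on, which opens it; M is a fork and M is not conditioned on — no node blocks this path, so it is active.
Since the path N → D ← X is active, N and X are not d-separated given {C, J, L}.

No — N and X are not d-separated given {C, J, L}.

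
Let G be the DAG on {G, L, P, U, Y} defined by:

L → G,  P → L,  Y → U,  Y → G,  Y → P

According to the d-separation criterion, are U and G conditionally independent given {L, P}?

2 paths connect U and G; each must be blocked for d-separation to hold:
Path 1: U ← Y → P → L → G
  P is a chain here and P is conditioned on, so the path is blocked at P.
Path 2: U ← Y → G
  Y is a fork and Y is not conditioned on — no node blocks this path, so it is active.
Since the path U ← Y → G is active, U and G are not d-separated given {L, P}.

No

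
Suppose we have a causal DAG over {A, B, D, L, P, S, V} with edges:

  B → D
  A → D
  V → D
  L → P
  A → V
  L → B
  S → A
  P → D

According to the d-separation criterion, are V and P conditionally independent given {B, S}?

There are 4 undirected paths between V and P; checking each against the conditioning set {B, S}:
Path 1: V → D ← B ← L → P
  D is a collider here and neither D nor any of its descendants is conditioned on, so the collider stays closed — the path is blocked at D.
Path 2: V → D ← P
  D is a collider here and neither D nor any of its descendants is conditioned on, so the collider stays closed — the path is blocked at D.
Path 3: V ← A → D ← B ← L → P
  D is a collider here and neither D nor any of its descendants is conditioned on, so the collider stays closed — the path is blocked at D.
Path 4: V ← A → D ← P
  D is a collider here and neither D nor any of its descendants is conditioned on, so the collider stays closed — the path is blocked at D.
Since every path is blocked, d-separation holds.

Yes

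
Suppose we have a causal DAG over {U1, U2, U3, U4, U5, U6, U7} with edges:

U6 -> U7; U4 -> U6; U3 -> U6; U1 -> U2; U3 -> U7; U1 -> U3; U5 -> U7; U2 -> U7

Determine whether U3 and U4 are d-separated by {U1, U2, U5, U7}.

We examine all 3 paths between U3 and U4:
Path 1: U3 → U6 ← U4
  U6 is a collider and its descendant U7 is conditioned on, which opens it — no node blocks this path, so it is active.
Path 2: U3 → U7 ← U6 ← U4
  U7 is a collider and U7 is conditioned on, which opens it; U6 is a chain and U6 is not conditioned on — no node blocks this path, so it is active.
Path 3: U3 ← U1 → U2 → U7 ← U6 ← U4
  U1 is a fork here and U1 is conditioned on, so the path is blocked at U1.
Because an active path exists, U3 and U4 are not d-separated.

No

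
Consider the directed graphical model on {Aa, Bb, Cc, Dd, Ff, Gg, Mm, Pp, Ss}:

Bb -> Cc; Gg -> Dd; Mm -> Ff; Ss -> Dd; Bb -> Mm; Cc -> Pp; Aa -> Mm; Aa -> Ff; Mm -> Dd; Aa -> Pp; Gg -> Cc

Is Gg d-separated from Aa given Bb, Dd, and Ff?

Enumerating the 6 paths from Gg to Aa and testing each for blocking by {Bb, Dd, Ff}:
Path 1: Gg → Dd ← Mm ← Bb → Cc → Pp ← Aa
  Bb is a fork here and Bb is conditioned on, so the path is blocked at Bb.
Path 2: Gg → Dd ← Mm ← Aa
  Dd is a collider and Dd is conditioned on, which opens it; Mm is a chain and Mm is not conditioned on — no node blocks this path, so it is active.
Path 3: Gg → Dd ← Mm → Ff ← Aa
  Dd is a collider and Dd is conditioned on, which opens it; Mm is a fork and Mm is not conditioned on; Ff is a collider and Ff is conditioned on, which opens it — no node blocks this path, so it is active.
Path 4: Gg → Cc ← Bb → Mm ← Aa
  Cc is a collider here and neither Cc nor any of its descendants is conditioned on, so the collider stays closed — the path is blocked at Cc.
Path 5: Gg → Cc ← Bb → Mm → Ff ← Aa
  Cc is a collider here and neither Cc nor any of its descendants is conditioned on, so the collider stays closed — the path is blocked at Cc.
Path 6: Gg → Cc → Pp ← Aa
  Pp is a collider here and neither Pp nor any of its descendants is conditioned on, so the collider stays closed — the path is blocked at Pp.
At least one path is unblocked, so d-separation fails.

No — Gg and Aa are not d-separated given {Bb, Dd, Ff}.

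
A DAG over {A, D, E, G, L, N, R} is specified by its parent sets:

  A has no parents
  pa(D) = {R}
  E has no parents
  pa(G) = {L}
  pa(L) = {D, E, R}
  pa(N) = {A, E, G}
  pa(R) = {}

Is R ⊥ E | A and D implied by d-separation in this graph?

Yes

4 paths connect R and E; each must be blocked for d-separation to hold:
Path 1: R → D → L → G → N ← E
  D is a chain here and D is conditioned on, so the path is blocked at D.
Path 2: R → D → L ← E
  D is a chain here and D is conditioned on, so the path is blocked at D.
Path 3: R → L → G → N ← E
  N is a collider here and neither N nor any of its descendants is conditioned on, so the collider stays closed — the path is blocked at N.
Path 4: R → L ← E
  L is a collider here and neither L nor any of its descendants is conditioned on, so the collider stays closed — the path is blocked at L.
All paths are blocked; R ⊥ E | {A, D} holds.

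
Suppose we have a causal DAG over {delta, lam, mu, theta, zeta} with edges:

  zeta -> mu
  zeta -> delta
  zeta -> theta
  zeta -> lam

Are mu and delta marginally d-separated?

No

The only undirected path from mu to delta is:
Path 1: mu ← zeta → delta
  zeta is a fork and zeta is not conditioned on — no node blocks this path, so it is active.
Since the path mu ← zeta → delta is active, mu and delta are not d-separated given ∅.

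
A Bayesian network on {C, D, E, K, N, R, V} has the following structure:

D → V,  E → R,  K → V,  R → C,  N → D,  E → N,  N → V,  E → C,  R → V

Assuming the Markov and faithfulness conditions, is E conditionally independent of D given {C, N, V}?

No

6 paths connect E and D; each must be blocked for d-separation to hold:
Path 1: E → R → V ← D
  R is a chain and R is not conditioned on; V is a collider and V is conditioned on, which opens it — no node blocks this path, so it is active.
Path 2: E → R → V ← N → D
  N is a fork here and N is conditioned on, so the path is blocked at N.
Path 3: E → C ← R → V ← D
  C is a collider and C is conditioned on, which opens it; R is a fork and R is not conditioned on; V is a collider and V is conditioned on, which opens it — no node blocks this path, so it is active.
Path 4: E → C ← R → V ← N → D
  N is a fork here and N is conditioned on, so the path is blocked at N.
Path 5: E → N → D
  N is a chain here and N is conditioned on, so the path is blocked at N.
Path 6: E → N → V ← D
  N is a chain here and N is conditioned on, so the path is blocked at N.
Because an active path exists, E and D are not d-separated.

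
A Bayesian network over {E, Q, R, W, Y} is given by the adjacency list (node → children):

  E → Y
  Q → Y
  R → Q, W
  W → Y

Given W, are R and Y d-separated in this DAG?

No

2 paths connect R and Y; each must be blocked for d-separation to hold:
Path 1: R → Q → Y
  Q is a chain and Q is not conditioned on — no node blocks this path, so it is active.
Path 2: R → W → Y
  W is a chain here and W is conditioned on, so the path is blocked at W.
At least one path is unblocked, so d-separation fails.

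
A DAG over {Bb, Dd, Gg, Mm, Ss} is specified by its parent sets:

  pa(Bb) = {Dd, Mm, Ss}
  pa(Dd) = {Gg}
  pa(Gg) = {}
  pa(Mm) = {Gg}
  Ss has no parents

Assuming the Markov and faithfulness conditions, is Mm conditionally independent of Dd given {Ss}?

No — Mm and Dd are not d-separated given {Ss}.

2 paths connect Mm and Dd; each must be blocked for d-separation to hold:
  1. Mm → Bb ← Dd — Bb:collider[blocks] ⇒ blocked
  2. Mm ← Gg → Dd — Gg:fork[open] ⇒ active
Because an active path exists, Mm and Dd are not d-separated.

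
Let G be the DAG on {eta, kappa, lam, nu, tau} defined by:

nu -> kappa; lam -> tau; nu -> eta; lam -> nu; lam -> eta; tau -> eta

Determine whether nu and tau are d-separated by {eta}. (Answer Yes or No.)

We examine all 4 paths between nu and tau:
  1. nu → eta ← tau — eta:collider[open] ⇒ active
  2. nu → eta ← lam → tau — eta:collider[open]; lam:fork[open] ⇒ active
  3. nu ← lam → tau — lam:fork[open] ⇒ active
  4. nu ← lam → eta ← tau — lam:fork[open]; eta:collider[open] ⇒ active
Because an active path exists, nu and tau are not d-separated.

No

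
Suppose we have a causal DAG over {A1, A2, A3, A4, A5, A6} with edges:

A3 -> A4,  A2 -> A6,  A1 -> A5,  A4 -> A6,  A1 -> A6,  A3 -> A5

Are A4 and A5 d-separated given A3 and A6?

2 paths connect A4 and A5; each must be blocked for d-separation to hold:
Path 1: A4 → A6 ← A1 → A5
  A6 is a collider and A6 is conditioned on, which opens it; A1 is a fork and A1 is not conditioned on — no node blocks this path, so it is active.
Path 2: A4 ← A3 → A5
  A3 is a fork here and A3 is conditioned on, so the path is blocked at A3.
Because an active path exists, A4 and A5 are not d-separated.

No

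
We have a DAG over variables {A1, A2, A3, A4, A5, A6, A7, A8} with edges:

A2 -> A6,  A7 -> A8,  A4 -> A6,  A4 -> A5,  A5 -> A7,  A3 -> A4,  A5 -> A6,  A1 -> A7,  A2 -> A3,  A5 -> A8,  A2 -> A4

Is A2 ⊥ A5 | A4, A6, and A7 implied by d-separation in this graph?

There are 6 undirected paths between A2 and A5; checking each against the conditioning set {A4, A6, A7}:
  1. A2 → A3 → A4 → A5 — A3:chain[open]; A4:chain[blocks] ⇒ blocked
  2. A2 → A3 → A4 → A6 ← A5 — A3:chain[open]; A4:chain[blocks]; A6:collider[open] ⇒ blocked
  3. A2 → A6 ← A5 — A6:collider[open] ⇒ active
  4. A2 → A6 ← A4 → A5 — A6:collider[open]; A4:fork[blocks] ⇒ blocked
  5. A2 → A4 → A5 — A4:chain[blocks] ⇒ blocked
  6. A2 → A4 → A6 ← A5 — A4:chain[blocks]; A6:collider[open] ⇒ blocked
At least one path is unblocked, so d-separation fails.

No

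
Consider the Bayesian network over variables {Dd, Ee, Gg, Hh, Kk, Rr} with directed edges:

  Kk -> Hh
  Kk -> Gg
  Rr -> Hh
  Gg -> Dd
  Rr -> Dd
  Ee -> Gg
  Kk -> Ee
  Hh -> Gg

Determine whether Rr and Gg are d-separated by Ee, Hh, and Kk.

4 paths connect Rr and Gg; each must be blocked for d-separation to hold:
Path 1: Rr → Hh ← Kk → Ee → Gg
  Kk is a fork here and Kk is conditioned on, so the path is blocked at Kk.
Path 2: Rr → Hh ← Kk → Gg
  Kk is a fork here and Kk is conditioned on, so the path is blocked at Kk.
Path 3: Rr → Hh → Gg
  Hh is a chain here and Hh is conditioned on, so the path is blocked at Hh.
Path 4: Rr → Dd ← Gg
  Dd is a collider here and neither Dd nor any of its descendants is conditioned on, so the collider stays closed — the path is blocked at Dd.
All paths are blocked; Rr ⊥ Gg | {Ee, Hh, Kk} holds.

Yes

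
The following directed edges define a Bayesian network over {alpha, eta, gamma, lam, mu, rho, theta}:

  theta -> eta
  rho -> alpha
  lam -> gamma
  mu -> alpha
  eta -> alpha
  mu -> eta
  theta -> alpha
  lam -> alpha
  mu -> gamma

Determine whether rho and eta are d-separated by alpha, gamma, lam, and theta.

There are 4 undirected paths between rho and eta; checking each against the conditioning set {alpha, gamma, lam, theta}:
Path 1: rho → alpha ← theta → eta
  theta is a fork here and theta is conditioned on, so the path is blocked at theta.
Path 2: rho → alpha ← eta
  alpha is a collider and alpha is conditioned on, which opens it — no node blocks this path, so it is active.
Path 3: rho → alpha ← lam → gamma ← mu → eta
  lam is a fork here and lam is conditioned on, so the path is blocked at lam.
Path 4: rho → alpha ← mu → eta
  alpha is a collider and alpha is conditioned on, which opens it; mu is a fork and mu is not conditioned on — no node blocks this path, so it is active.
Since the path rho → alpha ← eta is active, rho and eta are not d-separated given {alpha, gamma, lam, theta}.

No — rho and eta are not d-separated given {alpha, gamma, lam, theta}.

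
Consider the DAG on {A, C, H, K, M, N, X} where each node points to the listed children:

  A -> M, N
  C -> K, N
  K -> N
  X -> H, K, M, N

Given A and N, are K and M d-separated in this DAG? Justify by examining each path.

There are 6 undirected paths between K and M; checking each against the conditioning set {A, N}:
  1. K ← X → M — X:fork[open] ⇒ active
  2. K ← X → N ← A → M — X:fork[open]; N:collider[open]; A:fork[blocks] ⇒ blocked
  3. K ← C → N ← X → M — C:fork[open]; N:collider[open]; X:fork[open] ⇒ active
  4. K ← C → N ← A → M — C:fork[open]; N:collider[open]; A:fork[blocks] ⇒ blocked
  5. K → N ← X → M — N:collider[open]; X:fork[open] ⇒ active
  6. K → N ← A → M — N:collider[open]; A:fork[blocks] ⇒ blocked
At least one path is unblocked, so d-separation fails.

No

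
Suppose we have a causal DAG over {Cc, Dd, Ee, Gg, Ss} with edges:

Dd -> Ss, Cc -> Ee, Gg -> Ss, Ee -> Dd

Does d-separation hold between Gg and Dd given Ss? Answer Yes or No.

No — Gg and Dd are not d-separated given {Ss}.

Only one path connects Gg and Dd:
  1. Gg → Ss ← Dd — Ss:collider[open] ⇒ active
At least one path is unblocked, so d-separation fails.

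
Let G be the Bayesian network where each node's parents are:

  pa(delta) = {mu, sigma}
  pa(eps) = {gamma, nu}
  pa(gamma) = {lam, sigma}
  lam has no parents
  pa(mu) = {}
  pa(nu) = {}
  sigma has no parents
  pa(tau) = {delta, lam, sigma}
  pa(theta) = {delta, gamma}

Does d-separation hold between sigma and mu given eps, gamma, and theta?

There are 5 undirected paths between sigma and mu; checking each against the conditioning set {eps, gamma, theta}:
Path 1: sigma → gamma ← lam → tau ← delta ← mu
  tau is a collider here and neither tau nor any of its descendants is conditioned on, so the collider stays closed — the path is blocked at tau.
Path 2: sigma → gamma → theta ← delta ← mu
  gamma is a chain here and gamma is conditioned on, so the path is blocked at gamma.
Path 3: sigma → delta ← mu
  delta is a collider and its descendant theta is conditioned on, which opens it — no node blocks this path, so it is active.
Path 4: sigma → tau ← lam → gamma → theta ← delta ← mu
  tau is a collider here and neither tau nor any of its descendants is conditioned on, so the collider stays closed — the path is blocked at tau.
Path 5: sigma → tau ← delta ← mu
  tau is a collider here and neither tau nor any of its descendants is conditioned on, so the collider stays closed — the path is blocked at tau.
Because an active path exists, sigma and mu are not d-separated.

No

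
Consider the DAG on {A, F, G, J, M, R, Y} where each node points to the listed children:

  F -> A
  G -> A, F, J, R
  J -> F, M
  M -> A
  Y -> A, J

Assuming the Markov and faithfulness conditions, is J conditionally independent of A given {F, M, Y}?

No — J and A are not d-separated given {F, M, Y}.

There are 6 undirected paths between J and A; checking each against the conditioning set {F, M, Y}:
Path 1: J → M → A
  M is a chain here and M is conditioned on, so the path is blocked at M.
Path 2: J → F → A
  F is a chain here and F is conditioned on, so the path is blocked at F.
Path 3: J → F ← G → A
  F is a collider and F is conditioned on, which opens it; G is a fork and G is not conditioned on — no node blocks this path, so it is active.
Path 4: J ← Y → A
  Y is a fork here and Y is conditioned on, so the path is blocked at Y.
Path 5: J ← G → F → A
  F is a chain here and F is conditioned on, so the path is blocked at F.
Path 6: J ← G → A
  G is a fork and G is not conditioned on — no node blocks this path, so it is active.
Since the path J → F ← G → A is active, J and A are not d-separated given {F, M, Y}.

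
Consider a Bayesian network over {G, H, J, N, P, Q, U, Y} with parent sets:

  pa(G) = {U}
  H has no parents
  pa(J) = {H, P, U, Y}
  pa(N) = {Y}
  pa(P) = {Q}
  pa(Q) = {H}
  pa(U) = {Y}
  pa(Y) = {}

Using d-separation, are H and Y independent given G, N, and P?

We examine all 4 paths between H and Y:
Path 1: H → Q → P → J ← Y
  P is a chain here and P is conditioned on, so the path is blocked at P.
Path 2: H → Q → P → J ← U ← Y
  P is a chain here and P is conditioned on, so the path is blocked at P.
Path 3: H → J ← Y
  J is a collider here and neither J nor any of its descendants is conditioned on, so the collider stays closed — the path is blocked at J.
Path 4: H → J ← U ← Y
  J is a collider here and neither J nor any of its descendants is conditioned on, so the collider stays closed — the path is blocked at J.
Every path is blocked, so H and Y are d-separated given {G, N, P}.

Yes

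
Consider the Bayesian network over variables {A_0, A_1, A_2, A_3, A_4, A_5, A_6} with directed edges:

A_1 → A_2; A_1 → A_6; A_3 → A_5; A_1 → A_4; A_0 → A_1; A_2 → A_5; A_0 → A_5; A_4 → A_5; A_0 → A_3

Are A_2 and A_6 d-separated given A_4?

Enumerating the 4 paths from A_2 to A_6 and testing each for blocking by {A_4}:
  1. A_2 → A_5 ← A_4 ← A_1 → A_6 — A_5:collider[blocks]; A_4:chain[blocks]; A_1:fork[open] ⇒ blocked
  2. A_2 → A_5 ← A_0 → A_1 → A_6 — A_5:collider[blocks]; A_0:fork[open]; A_1:chain[open] ⇒ blocked
  3. A_2 → A_5 ← A_3 ← A_0 → A_1 → A_6 — A_5:collider[blocks]; A_3:chain[open]; A_0:fork[open]; A_1:chain[open] ⇒ blocked
  4. A_2 ← A_1 → A_6 — A_1:fork[open] ⇒ active
At least one path is unblocked, so d-separation fails.

No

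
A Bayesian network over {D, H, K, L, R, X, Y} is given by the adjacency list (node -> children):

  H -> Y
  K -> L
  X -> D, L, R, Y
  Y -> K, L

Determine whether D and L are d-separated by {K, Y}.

No — D and L are not d-separated given {K, Y}.

We examine all 3 paths between D and L:
Path 1: D ← X → Y → L
  Y is a chain here and Y is conditioned on, so the path is blocked at Y.
Path 2: D ← X → Y → K → L
  Y is a chain here and Y is conditioned on, so the path is blocked at Y.
Path 3: D ← X → L
  X is a fork and X is not conditioned on — no node blocks this path, so it is active.
Because an active path exists, D and L are not d-separated.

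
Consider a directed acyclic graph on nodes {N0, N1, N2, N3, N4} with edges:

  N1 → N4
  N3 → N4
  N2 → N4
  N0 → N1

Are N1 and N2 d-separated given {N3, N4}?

There is one path between N1 and N2:
Path 1: N1 → N4 ← N2
  N4 is a collider and N4 is conditioned on, which opens it — no node blocks this path, so it is active.
Since the path N1 → N4 ← N2 is active, N1 and N2 are not d-separated given {N3, N4}.

No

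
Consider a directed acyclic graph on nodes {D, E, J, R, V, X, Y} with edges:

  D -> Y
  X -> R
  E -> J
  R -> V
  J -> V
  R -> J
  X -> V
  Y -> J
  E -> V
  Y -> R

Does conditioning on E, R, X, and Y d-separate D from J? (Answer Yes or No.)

Yes

We examine all 6 paths between D and J:
Path 1: D → Y → J
  Y is a chain here and Y is conditioned on, so the path is blocked at Y.
Path 2: D → Y → R ← X → V ← J
  Y is a chain here and Y is conditioned on, so the path is blocked at Y.
Path 3: D → Y → R ← X → V ← E → J
  Y is a chain here and Y is conditioned on, so the path is blocked at Y.
Path 4: D → Y → R → J
  Y is a chain here and Y is conditioned on, so the path is blocked at Y.
Path 5: D → Y → R → V ← J
  Y is a chain here and Y is conditioned on, so the path is blocked at Y.
Path 6: D → Y → R → V ← E → J
  Y is a chain here and Y is conditioned on, so the path is blocked at Y.
All paths are blocked; D ⊥ J | {E, R, X, Y} holds.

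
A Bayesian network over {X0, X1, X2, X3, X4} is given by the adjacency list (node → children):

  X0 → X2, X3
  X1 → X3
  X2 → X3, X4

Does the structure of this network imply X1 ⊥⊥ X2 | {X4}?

Yes

We examine all 2 paths between X1 and X2:
Path 1: X1 → X3 ← X0 → X2
  X3 is a collider here and neither X3 nor any of its descendants is conditioned on, so the collider stays closed — the path is blocked at X3.
Path 2: X1 → X3 ← X2
  X3 is a collider here and neither X3 nor any of its descendants is conditioned on, so the collider stays closed — the path is blocked at X3.
All paths are blocked; X1 ⊥ X2 | {X4} holds.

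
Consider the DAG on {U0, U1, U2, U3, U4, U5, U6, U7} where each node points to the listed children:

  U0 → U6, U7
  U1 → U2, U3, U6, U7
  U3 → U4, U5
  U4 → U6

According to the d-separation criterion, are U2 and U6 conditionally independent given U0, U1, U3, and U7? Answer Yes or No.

Yes — U2 and U6 are d-separated given {U0, U1, U3, U7}.

3 paths connect U2 and U6; each must be blocked for d-separation to hold:
Path 1: U2 ← U1 → U6
  U1 is a fork here and U1 is conditioned on, so the path is blocked at U1.
Path 2: U2 ← U1 → U7 ← U0 → U6
  U1 is a fork here and U1 is conditioned on, so the path is blocked at U1.
Path 3: U2 ← U1 → U3 → U4 → U6
  U1 is a fork here and U1 is conditioned on, so the path is blocked at U1.
All paths are blocked; U2 ⊥ U6 | {U0, U1, U3, U7} holds.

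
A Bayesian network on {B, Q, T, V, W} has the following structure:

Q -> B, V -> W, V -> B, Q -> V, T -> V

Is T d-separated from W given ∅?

No — T and W are not d-separated given ∅.

The only undirected path from T to W is:
Path 1: T → V → W
  V is a chain and V is not conditioned on — no node blocks this path, so it is active.
Since the path T → V → W is active, T and W are not d-separated given ∅.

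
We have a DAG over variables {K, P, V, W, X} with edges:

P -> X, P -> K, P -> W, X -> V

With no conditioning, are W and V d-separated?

The only undirected path from W to V is:
  1. W ← P → X → V — P:fork[open]; X:chain[open] ⇒ active
Because an active path exists, W and V are not d-separated.

No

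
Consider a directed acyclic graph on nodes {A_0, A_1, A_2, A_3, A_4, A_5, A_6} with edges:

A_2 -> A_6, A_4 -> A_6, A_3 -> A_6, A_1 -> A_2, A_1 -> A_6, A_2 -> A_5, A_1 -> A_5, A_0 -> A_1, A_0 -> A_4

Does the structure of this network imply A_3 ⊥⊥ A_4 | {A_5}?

Enumerating the 4 paths from A_3 to A_4 and testing each for blocking by {A_5}:
Path 1: A_3 → A_6 ← A_1 ← A_0 → A_4
  A_6 is a collider here and neither A_6 nor any of its descendants is conditioned on, so the collider stays closed — the path is blocked at A_6.
Path 2: A_3 → A_6 ← A_2 ← A_1 ← A_0 → A_4
  A_6 is a collider here and neither A_6 nor any of its descendants is conditioned on, so the collider stays closed — the path is blocked at A_6.
Path 3: A_3 → A_6 ← A_2 → A_5 ← A_1 ← A_0 → A_4
  A_6 is a collider here and neither A_6 nor any of its descendants is conditioned on, so the collider stays closed — the path is blocked at A_6.
Path 4: A_3 → A_6 ← A_4
  A_6 is a collider here and neither A_6 nor any of its descendants is conditioned on, so the collider stays closed — the path is blocked at A_6.
Every path is blocked, so A_3 and A_4 are d-separated given {A_5}.

Yes — A_3 and A_4 are d-separated given {A_5}.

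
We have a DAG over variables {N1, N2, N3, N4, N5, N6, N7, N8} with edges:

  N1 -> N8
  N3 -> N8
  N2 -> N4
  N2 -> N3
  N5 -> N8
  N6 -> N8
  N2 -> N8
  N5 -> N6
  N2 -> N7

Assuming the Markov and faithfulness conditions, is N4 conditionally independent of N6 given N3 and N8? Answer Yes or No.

No

We examine all 4 paths between N4 and N6:
Path 1: N4 ← N2 → N3 → N8 ← N6
  N3 is a chain here and N3 is conditioned on, so the path is blocked at N3.
Path 2: N4 ← N2 → N3 → N8 ← N5 → N6
  N3 is a chain here and N3 is conditioned on, so the path is blocked at N3.
Path 3: N4 ← N2 → N8 ← N6
  N2 is a fork and N2 is not conditioned on; N8 is a collider and N8 is conditioned on, which opens it — no node blocks this path, so it is active.
Path 4: N4 ← N2 → N8 ← N5 → N6
  N2 is a fork and N2 is not conditioned on; N8 is a collider and N8 is conditioned on, which opens it; N5 is a fork and N5 is not conditioned on — no node blocks this path, so it is active.
At least one path is unblocked, so d-separation fails.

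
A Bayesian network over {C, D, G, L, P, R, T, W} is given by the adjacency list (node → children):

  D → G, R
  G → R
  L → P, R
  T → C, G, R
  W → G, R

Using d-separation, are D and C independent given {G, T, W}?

Yes

There are 6 undirected paths between D and C; checking each against the conditioning set {G, T, W}:
Path 1: D → G → R ← T → C
  G is a chain here and G is conditioned on, so the path is blocked at G.
Path 2: D → G ← W → R ← T → C
  W is a fork here and W is conditioned on, so the path is blocked at W.
Path 3: D → G ← T → C
  T is a fork here and T is conditioned on, so the path is blocked at T.
Path 4: D → R ← G ← T → C
  R is a collider here and neither R nor any of its descendants is conditioned on, so the collider stays closed — the path is blocked at R.
Path 5: D → R ← W → G ← T → C
  R is a collider here and neither R nor any of its descendants is conditioned on, so the collider stays closed — the path is blocked at R.
Path 6: D → R ← T → C
  R is a collider here and neither R nor any of its descendants is conditioned on, so the collider stays closed — the path is blocked at R.
All paths are blocked; D ⊥ C | {G, T, W} holds.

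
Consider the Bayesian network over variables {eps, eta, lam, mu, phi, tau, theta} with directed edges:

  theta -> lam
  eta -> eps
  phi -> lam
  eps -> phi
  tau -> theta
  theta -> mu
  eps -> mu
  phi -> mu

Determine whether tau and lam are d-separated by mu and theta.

3 paths connect tau and lam; each must be blocked for d-separation to hold:
  1. tau → theta → lam — theta:chain[blocks] ⇒ blocked
  2. tau → theta → mu ← eps → phi → lam — theta:chain[blocks]; mu:collider[open]; eps:fork[open]; phi:chain[open] ⇒ blocked
  3. tau → theta → mu ← phi → lam — theta:chain[blocks]; mu:collider[open]; phi:fork[open] ⇒ blocked
Since every path is blocked, d-separation holds.

Yes — tau and lam are d-separated given {mu, theta}.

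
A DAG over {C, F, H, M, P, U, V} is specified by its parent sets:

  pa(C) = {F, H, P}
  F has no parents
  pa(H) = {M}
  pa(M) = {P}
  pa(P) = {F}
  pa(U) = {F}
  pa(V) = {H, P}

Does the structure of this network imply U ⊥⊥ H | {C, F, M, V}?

Yes — U and H are d-separated given {C, F, M, V}.

We examine all 6 paths between U and H:
  1. U ← F → P → M → H — F:fork[blocks]; P:chain[open]; M:chain[blocks] ⇒ blocked
  2. U ← F → P → C ← H — F:fork[blocks]; P:chain[open]; C:collider[open] ⇒ blocked
  3. U ← F → P → V ← H — F:fork[blocks]; P:chain[open]; V:collider[open] ⇒ blocked
  4. U ← F → C ← P → M → H — F:fork[blocks]; C:collider[open]; P:fork[open]; M:chain[blocks] ⇒ blocked
  5. U ← F → C ← P → V ← H — F:fork[blocks]; C:collider[open]; P:fork[open]; V:collider[open] ⇒ blocked
  6. U ← F → C ← H — F:fork[blocks]; C:collider[open] ⇒ blocked
All paths are blocked; U ⊥ H | {C, F, M, V} holds.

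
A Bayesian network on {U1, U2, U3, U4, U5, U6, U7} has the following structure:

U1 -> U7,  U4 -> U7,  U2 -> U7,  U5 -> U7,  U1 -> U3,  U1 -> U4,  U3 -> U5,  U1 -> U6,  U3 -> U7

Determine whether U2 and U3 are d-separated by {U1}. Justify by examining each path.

Yes

4 paths connect U2 and U3; each must be blocked for d-separation to hold:
  1. U2 → U7 ← U1 → U3 — U7:collider[blocks]; U1:fork[blocks] ⇒ blocked
  2. U2 → U7 ← U3 — U7:collider[blocks] ⇒ blocked
  3. U2 → U7 ← U4 ← U1 → U3 — U7:collider[blocks]; U4:chain[open]; U1:fork[blocks] ⇒ blocked
  4. U2 → U7 ← U5 ← U3 — U7:collider[blocks]; U5:chain[open] ⇒ blocked
Since every path is blocked, d-separation holds.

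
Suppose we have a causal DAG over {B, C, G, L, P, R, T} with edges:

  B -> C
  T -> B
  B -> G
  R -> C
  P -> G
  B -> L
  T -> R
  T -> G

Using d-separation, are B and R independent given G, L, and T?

Yes

There are 3 undirected paths between B and R; checking each against the conditioning set {G, L, T}:
Path 1: B ← T → R
  T is a fork here and T is conditioned on, so the path is blocked at T.
Path 2: B → G ← T → R
  T is a fork here and T is conditioned on, so the path is blocked at T.
Path 3: B → C ← R
  C is a collider here and neither C nor any of its descendants is conditioned on, so the collider stays closed — the path is blocked at C.
Every path is blocked, so B and R are d-separated given {G, L, T}.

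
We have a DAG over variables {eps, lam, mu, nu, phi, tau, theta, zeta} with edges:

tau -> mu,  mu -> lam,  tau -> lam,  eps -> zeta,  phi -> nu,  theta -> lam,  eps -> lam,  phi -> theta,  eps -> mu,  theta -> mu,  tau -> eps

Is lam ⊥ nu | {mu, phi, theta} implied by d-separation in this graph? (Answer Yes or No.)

Yes

There are 6 undirected paths between lam and nu; checking each against the conditioning set {mu, phi, theta}:
Path 1: lam ← eps → mu ← theta ← phi → nu
  theta is a chain here and theta is conditioned on, so the path is blocked at theta.
Path 2: lam ← eps ← tau → mu ← theta ← phi → nu
  theta is a chain here and theta is conditioned on, so the path is blocked at theta.
Path 3: lam ← theta ← phi → nu
  theta is a chain here and theta is conditioned on, so the path is blocked at theta.
Path 4: lam ← mu ← theta ← phi → nu
  mu is a chain here and mu is conditioned on, so the path is blocked at mu.
Path 5: lam ← tau → eps → mu ← theta ← phi → nu
  theta is a chain here and theta is conditioned on, so the path is blocked at theta.
Path 6: lam ← tau → mu ← theta ← phi → nu
  theta is a chain here and theta is conditioned on, so the path is blocked at theta.
Every path is blocked, so lam and nu are d-separated given {mu, phi, theta}.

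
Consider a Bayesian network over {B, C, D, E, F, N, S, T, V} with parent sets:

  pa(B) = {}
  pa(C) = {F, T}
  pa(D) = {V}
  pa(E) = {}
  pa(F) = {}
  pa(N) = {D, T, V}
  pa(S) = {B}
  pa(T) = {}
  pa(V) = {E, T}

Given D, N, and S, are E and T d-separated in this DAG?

No

Enumerating the 3 paths from E to T and testing each for blocking by {D, N, S}:
Path 1: E → V → D → N ← T
  D is a chain here and D is conditioned on, so the path is blocked at D.
Path 2: E → V ← T
  V is a collider and its descendant D is conditioned on, which opens it — no node blocks this path, so it is active.
Path 3: E → V → N ← T
  V is a chain and V is not conditioned on; N is a collider and N is conditioned on, which opens it — no node blocks this path, so it is active.
Because an active path exists, E and T are not d-separated.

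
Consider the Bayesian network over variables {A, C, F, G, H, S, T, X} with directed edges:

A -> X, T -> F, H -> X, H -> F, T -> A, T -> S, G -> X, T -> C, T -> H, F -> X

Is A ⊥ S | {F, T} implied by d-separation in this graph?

There are 5 undirected paths between A and S; checking each against the conditioning set {F, T}:
Path 1: A → X ← H ← T → S
  X is a collider here and neither X nor any of its descendants is conditioned on, so the collider stays closed — the path is blocked at X.
Path 2: A → X ← H → F ← T → S
  X is a collider here and neither X nor any of its descendants is conditioned on, so the collider stays closed — the path is blocked at X.
Path 3: A → X ← F ← H ← T → S
  X is a collider here and neither X nor any of its descendants is conditioned on, so the collider stays closed — the path is blocked at X.
Path 4: A → X ← F ← T → S
  X is a collider here and neither X nor any of its descendants is conditioned on, so the collider stays closed — the path is blocked at X.
Path 5: A ← T → S
  T is a fork here and T is conditioned on, so the path is blocked at T.
All paths are blocked; A ⊥ S | {F, T} holds.

Yes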